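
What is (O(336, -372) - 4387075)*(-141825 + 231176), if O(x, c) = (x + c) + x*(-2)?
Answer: -392052798833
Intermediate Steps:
O(x, c) = c - x (O(x, c) = (c + x) - 2*x = c - x)
(O(336, -372) - 4387075)*(-141825 + 231176) = ((-372 - 1*336) - 4387075)*(-141825 + 231176) = ((-372 - 336) - 4387075)*89351 = (-708 - 4387075)*89351 = -4387783*89351 = -392052798833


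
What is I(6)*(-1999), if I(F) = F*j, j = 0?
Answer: 0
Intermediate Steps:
I(F) = 0 (I(F) = F*0 = 0)
I(6)*(-1999) = 0*(-1999) = 0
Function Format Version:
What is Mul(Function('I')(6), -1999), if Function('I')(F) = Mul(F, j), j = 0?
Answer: 0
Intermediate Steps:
Function('I')(F) = 0 (Function('I')(F) = Mul(F, 0) = 0)
Mul(Function('I')(6), -1999) = Mul(0, -1999) = 0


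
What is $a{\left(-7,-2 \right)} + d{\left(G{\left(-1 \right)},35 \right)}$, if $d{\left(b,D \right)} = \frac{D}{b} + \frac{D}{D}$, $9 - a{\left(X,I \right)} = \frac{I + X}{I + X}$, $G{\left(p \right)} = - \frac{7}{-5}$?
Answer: $34$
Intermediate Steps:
$G{\left(p \right)} = \frac{7}{5}$ ($G{\left(p \right)} = \left(-7\right) \left(- \frac{1}{5}\right) = \frac{7}{5}$)
$a{\left(X,I \right)} = 8$ ($a{\left(X,I \right)} = 9 - \frac{I + X}{I + X} = 9 - 1 = 8$)
$d{\left(b,D \right)} = 1 + \frac{D}{b}$ ($d{\left(b,D \right)} = \frac{D}{b} + 1 = 1 + \frac{D}{b}$)
$a{\left(-7,-2 \right)} + d{\left(G{\left(-1 \right)},35 \right)} = 8 + \frac{35 + \frac{7}{5}}{\frac{7}{5}} = 8 + \frac{5}{7} \cdot \frac{182}{5} = 8 + 26 = 34$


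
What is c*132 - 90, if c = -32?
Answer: -4314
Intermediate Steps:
c*132 - 90 = -32*132 - 90 = -4224 - 90 = -4314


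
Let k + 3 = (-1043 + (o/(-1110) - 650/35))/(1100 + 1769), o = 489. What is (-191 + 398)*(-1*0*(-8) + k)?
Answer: -272834073/391090 ≈ -697.63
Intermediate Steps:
k = -1318039/391090 (k = -3 + (-1043 + (489/(-1110) - 650/35))/(1100 + 1769) = -3 + (-1043 + (489*(-1/1110) - 650*1/35))/2869 = -3 + (-1043 + (-163/370 - 130/7))*(1/2869) = -3 + (-1043 - 49241/2590)*(1/2869) = -3 - 2750611/2590*1/2869 = -3 - 144769/391090 = -1318039/391090 ≈ -3.3702)
(-191 + 398)*(-1*0*(-8) + k) = (-191 + 398)*(-1*0*(-8) - 1318039/391090) = 207*(0*(-8) - 1318039/391090) = 207*(0 - 1318039/391090) = 207*(-1318039/391090) = -272834073/391090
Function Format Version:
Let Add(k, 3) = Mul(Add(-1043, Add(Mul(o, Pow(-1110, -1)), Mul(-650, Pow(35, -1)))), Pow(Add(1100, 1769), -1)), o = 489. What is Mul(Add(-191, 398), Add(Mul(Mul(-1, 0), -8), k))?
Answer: Rational(-272834073, 391090) ≈ -697.63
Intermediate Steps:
k = Rational(-1318039, 391090) (k = Add(-3, Mul(Add(-1043, Add(Mul(489, Pow(-1110, -1)), Mul(-650, Pow(35, -1)))), Pow(Add(1100, 1769), -1))) = Add(-3, Mul(Add(-1043, Add(Mul(489, Rational(-1, 1110)), Mul(-650, Rational(1, 35)))), Pow(2869, -1))) = Add(-3, Mul(Add(-1043, Add(Rational(-163, 370), Rational(-130, 7))), Rational(1, 2869))) = Add(-3, Mul(Add(-1043, Rational(-49241, 2590)), Rational(1, 2869))) = Add(-3, Mul(Rational(-2750611, 2590), Rational(1, 2869))) = Add(-3, Rational(-144769, 391090)) = Rational(-1318039, 391090) ≈ -3.3702)
Mul(Add(-191, 398), Add(Mul(Mul(-1, 0), -8), k)) = Mul(Add(-191, 398), Add(Mul(Mul(-1, 0), -8), Rational(-1318039, 391090))) = Mul(207, Add(Mul(0, -8), Rational(-1318039, 391090))) = Mul(207, Add(0, Rational(-1318039, 391090))) = Mul(207, Rational(-1318039, 391090)) = Rational(-272834073, 391090)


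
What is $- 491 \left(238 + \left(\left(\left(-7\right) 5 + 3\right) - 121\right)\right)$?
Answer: $-41735$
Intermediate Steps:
$- 491 \left(238 + \left(\left(\left(-7\right) 5 + 3\right) - 121\right)\right) = - 491 \left(238 + \left(\left(-35 + 3\right) - 121\right)\right) = - 491 \left(238 - 153\right) = \left(-491\right) 85 = -41735$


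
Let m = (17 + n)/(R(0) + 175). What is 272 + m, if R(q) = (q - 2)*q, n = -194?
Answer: 47423/175 ≈ 270.99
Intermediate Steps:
R(q) = q*(-2 + q) (R(q) = (-2 + q)*q = q*(-2 + q))
m = -177/175 (m = (17 - 194)/(0*(-2 + 0) + 175) = -177/(0*(-2) + 175) = -177/(0 + 175) = -177/175 ≈ -1.0114)
272 + m = 272 - 177/175 = 47423/175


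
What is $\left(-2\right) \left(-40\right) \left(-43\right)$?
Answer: $-3440$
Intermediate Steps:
$\left(-2\right) \left(-40\right) \left(-43\right) = 80 \left(-43\right) = -3440$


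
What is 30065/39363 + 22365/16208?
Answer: 1367647015/637995504 ≈ 2.1437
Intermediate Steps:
30065/39363 + 22365/16208 = 1367647015/637995504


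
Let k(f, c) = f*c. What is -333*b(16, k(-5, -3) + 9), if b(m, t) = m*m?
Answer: -85248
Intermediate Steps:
k(f, c) = c*f
b(m, t) = m**2
-333*b(16, k(-5, -3) + 9) = -333*16**2 = -333*256 = -85248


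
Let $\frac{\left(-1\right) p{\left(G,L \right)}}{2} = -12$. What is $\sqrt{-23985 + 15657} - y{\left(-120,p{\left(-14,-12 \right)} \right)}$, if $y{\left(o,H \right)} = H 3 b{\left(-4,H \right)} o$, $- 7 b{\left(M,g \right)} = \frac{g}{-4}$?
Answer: $\frac{51840}{7} + 2 i \sqrt{2082} \approx 7405.7 + 91.258 i$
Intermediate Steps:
$p{\left(G,L \right)} = 24$ ($p{\left(G,L \right)} = \left(-2\right) \left(-12\right) = 24$)
$b{\left(M,g \right)} = \frac{g}{28}$ ($b{\left(M,g \right)} = - \frac{g \frac{1}{-4}}{7} = - \frac{g \left(- \frac{1}{4}\right)}{7} = - \frac{\left(- \frac{1}{4}\right) g}{7} = \frac{g}{28}$)
$y{\left(o,H \right)} = \frac{3 o H^{2}}{28}$ ($y{\left(o,H \right)} = H 3 \frac{H}{28} o = 3 H \frac{H}{28} o = \frac{3 H^{2}}{28} o = \frac{3 o H^{2}}{28}$)
$\sqrt{-23985 + 15657} - y{\left(-120,p{\left(-14,-12 \right)} \right)} = \sqrt{-23985 + 15657} - \frac{3}{28} \left(-120\right) 24^{2} = \sqrt{-8328} - \frac{3}{28} \left(-120\right) 576 = 2 i \sqrt{2082} - - \frac{51840}{7} = 2 i \sqrt{2082} + \frac{51840}{7} = \frac{51840}{7} + 2 i \sqrt{2082}$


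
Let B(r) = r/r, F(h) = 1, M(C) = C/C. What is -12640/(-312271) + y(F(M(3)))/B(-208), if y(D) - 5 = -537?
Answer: -166115532/312271 ≈ -531.96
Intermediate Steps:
M(C) = 1
y(D) = -532 (y(D) = 5 - 537 = -532)
B(r) = 1
-12640/(-312271) + y(F(M(3)))/B(-208) = -12640/(-312271) - 532/1 = -12640*(-1/312271) - 532*1 = 12640/312271 - 532 = -166115532/312271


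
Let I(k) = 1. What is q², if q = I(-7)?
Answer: 1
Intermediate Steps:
q = 1
q² = 1² = 1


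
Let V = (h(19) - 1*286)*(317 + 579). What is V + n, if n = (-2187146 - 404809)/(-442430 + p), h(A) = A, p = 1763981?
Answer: -35128875643/146839 ≈ -2.3923e+5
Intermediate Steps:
V = -239232 (V = (19 - 1*286)*(317 + 579) = (19 - 286)*896 = -267*896 = -239232)
n = -287995/146839 (n = (-2187146 - 404809)/(-442430 + 1763981) = -2591955/1321551 = -2591955*1/1321551 = -287995/146839 ≈ -1.9613)
V + n = -239232 - 287995/146839 = -35128875643/146839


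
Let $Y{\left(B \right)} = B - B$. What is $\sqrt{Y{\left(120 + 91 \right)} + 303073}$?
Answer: $\sqrt{303073} \approx 550.52$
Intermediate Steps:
$Y{\left(B \right)} = 0$
$\sqrt{Y{\left(120 + 91 \right)} + 303073} = \sqrt{0 + 303073} = \sqrt{303073}$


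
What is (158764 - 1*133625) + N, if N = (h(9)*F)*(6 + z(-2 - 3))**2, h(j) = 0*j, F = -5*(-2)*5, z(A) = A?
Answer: 25139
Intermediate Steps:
F = 50 (F = 10*5 = 50)
h(j) = 0
N = 0 (N = (0*50)*(6 + (-2 - 3))**2 = 0*(6 - 5)**2 = 0*1**2 = 0*1 = 0)
(158764 - 1*133625) + N = (158764 - 1*133625) + 0 = (158764 - 133625) + 0 = 25139 + 0 = 25139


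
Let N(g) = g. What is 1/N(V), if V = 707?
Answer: 1/707 ≈ 0.0014144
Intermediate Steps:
1/N(V) = 1/707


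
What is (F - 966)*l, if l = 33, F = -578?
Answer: -50952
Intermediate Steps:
(F - 966)*l = (-578 - 966)*33 = -1544*33 = -50952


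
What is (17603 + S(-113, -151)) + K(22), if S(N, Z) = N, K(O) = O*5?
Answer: 17600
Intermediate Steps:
K(O) = 5*O
(17603 + S(-113, -151)) + K(22) = (17603 - 113) + 5*22 = 17490 + 110 = 17600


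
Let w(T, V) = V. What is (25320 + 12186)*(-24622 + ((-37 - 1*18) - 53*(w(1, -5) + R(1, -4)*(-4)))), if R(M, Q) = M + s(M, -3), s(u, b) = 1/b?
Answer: -910295624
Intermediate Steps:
R(M, Q) = -⅓ + M (R(M, Q) = M + 1/(-3) = M - ⅓ = -⅓ + M)
(25320 + 12186)*(-24622 + ((-37 - 1*18) - 53*(w(1, -5) + R(1, -4)*(-4)))) = (25320 + 12186)*(-24622 + ((-37 - 1*18) - 53*(-5 + (-⅓ + 1)*(-4)))) = 37506*(-24622 + ((-37 - 18) - 53*(-5 + (⅔)*(-4)))) = 37506*(-24622 + (-55 - 53*(-5 - 8/3))) = 37506*(-24622 + (-55 - 53*(-23/3))) = 37506*(-24622 + (-55 + 1219/3)) = 37506*(-24622 + 1054/3) = 37506*(-72812/3) = -910295624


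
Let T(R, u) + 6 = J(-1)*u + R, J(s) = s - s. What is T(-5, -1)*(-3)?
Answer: 33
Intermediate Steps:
J(s) = 0
T(R, u) = -6 + R (T(R, u) = -6 + (0*u + R) = -6 + (0 + R) = -6 + R)
T(-5, -1)*(-3) = (-6 - 5)*(-3) = -11*(-3) = 33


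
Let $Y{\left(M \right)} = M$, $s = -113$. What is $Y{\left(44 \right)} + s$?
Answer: $-69$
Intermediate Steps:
$Y{\left(44 \right)} + s = 44 - 113 = -69$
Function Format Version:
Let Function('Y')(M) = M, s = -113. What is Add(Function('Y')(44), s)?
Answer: -69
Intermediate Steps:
Add(Function('Y')(44), s) = Add(44, -113) = -69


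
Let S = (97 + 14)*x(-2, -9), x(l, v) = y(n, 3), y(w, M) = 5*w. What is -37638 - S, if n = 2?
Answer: -38748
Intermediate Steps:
x(l, v) = 10 (x(l, v) = 5*2 = 10)
S = 1110 (S = (97 + 14)*10 = 111*10 = 1110)
-37638 - S = -37638 - 1*1110 = -37638 - 1110 = -38748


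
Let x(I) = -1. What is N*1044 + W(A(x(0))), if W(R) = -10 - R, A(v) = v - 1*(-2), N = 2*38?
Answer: 79333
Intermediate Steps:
N = 76
A(v) = 2 + v (A(v) = v + 2 = 2 + v)
N*1044 + W(A(x(0))) = 76*1044 + (-10 - (2 - 1)) = 79344 + (-10 - 1*1) = 79344 + (-10 - 1) = 79344 - 11 = 79333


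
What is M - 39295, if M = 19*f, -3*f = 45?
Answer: -39580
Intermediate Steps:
f = -15 (f = -⅓*45 = -15)
M = -285 (M = 19*(-15) = -285)
M - 39295 = -285 - 39295 = -39580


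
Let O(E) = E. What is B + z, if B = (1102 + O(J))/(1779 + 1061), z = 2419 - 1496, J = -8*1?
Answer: 1311207/1420 ≈ 923.38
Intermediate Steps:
J = -8
z = 923
B = 547/1420 (B = (1102 - 8)/(1779 + 1061) = 1094/2840 = 1094*(1/2840) = 547/1420 ≈ 0.38521)
B + z = 547/1420 + 923 = 1311207/1420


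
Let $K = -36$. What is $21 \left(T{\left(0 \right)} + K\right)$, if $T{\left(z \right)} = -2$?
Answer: $-798$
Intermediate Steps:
$21 \left(T{\left(0 \right)} + K\right) = 21 \left(-2 - 36\right) = 21 \left(-38\right) = -798$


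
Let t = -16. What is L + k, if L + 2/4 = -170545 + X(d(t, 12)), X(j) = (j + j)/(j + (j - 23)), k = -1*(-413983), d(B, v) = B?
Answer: 26778189/110 ≈ 2.4344e+5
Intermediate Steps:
k = 413983
X(j) = 2*j/(-23 + 2*j) (X(j) = (2*j)/(j + (-23 + j)) = (2*j)/(-23 + 2*j) = 2*j/(-23 + 2*j))
L = -18759941/110 (L = -½ + (-170545 + 2*(-16)/(-23 + 2*(-16))) = -½ + (-170545 + 2*(-16)/(-23 - 32)) = -½ + (-170545 + 2*(-16)/(-55)) = -½ + (-170545 + 2*(-16)*(-1/55)) = -½ + (-170545 + 32/55) = -½ - 9379943/55 = -18759941/110 ≈ -1.7055e+5)
L + k = -18759941/110 + 413983 = 26778189/110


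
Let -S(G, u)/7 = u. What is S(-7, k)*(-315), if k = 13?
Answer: 28665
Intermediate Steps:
S(G, u) = -7*u
S(-7, k)*(-315) = -7*13*(-315) = -91*(-315) = 28665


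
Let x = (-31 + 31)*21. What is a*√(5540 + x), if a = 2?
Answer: 4*√1385 ≈ 148.86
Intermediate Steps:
x = 0 (x = 0*21 = 0)
a*√(5540 + x) = 2*√(5540 + 0) = 2*√5540 = 2*(2*√1385) = 4*√1385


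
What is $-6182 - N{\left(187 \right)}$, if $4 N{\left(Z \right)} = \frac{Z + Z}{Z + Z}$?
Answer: $- \frac{24729}{4} \approx -6182.3$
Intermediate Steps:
$N{\left(Z \right)} = \frac{1}{4}$ ($N{\left(Z \right)} = \frac{\left(Z + Z\right) \frac{1}{Z + Z}}{4} = \frac{2 Z \frac{1}{2 Z}}{4} = \frac{1}{4} \cdot 1 = \frac{1}{4}$)
$-6182 - N{\left(187 \right)} = -6182 - \frac{1}{4} = - \frac{24729}{4}$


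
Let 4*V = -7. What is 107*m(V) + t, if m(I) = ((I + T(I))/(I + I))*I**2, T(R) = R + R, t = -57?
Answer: 13905/32 ≈ 434.53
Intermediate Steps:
V = -7/4 (V = (1/4)*(-7) = -7/4 ≈ -1.7500)
T(R) = 2*R
m(I) = 3*I**2/2 (m(I) = ((I + 2*I)/(I + I))*I**2 = ((3*I)/((2*I)))*I**2 = ((3*I)*(1/(2*I)))*I**2 = 3*I**2/2)
107*m(V) + t = 107*(3*(-7/4)**2/2) - 57 = 107*((3/2)*(49/16)) - 57 = 107*(147/32) - 57 = 15729/32 - 57 = 13905/32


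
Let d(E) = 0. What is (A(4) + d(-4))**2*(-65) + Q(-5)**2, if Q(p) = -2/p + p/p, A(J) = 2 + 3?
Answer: -40576/25 ≈ -1623.0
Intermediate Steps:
A(J) = 5
Q(p) = 1 - 2/p (Q(p) = -2/p + 1 = 1 - 2/p)
(A(4) + d(-4))**2*(-65) + Q(-5)**2 = (5 + 0)**2*(-65) + ((-2 - 5)/(-5))**2 = 5**2*(-65) + (-1/5*(-7))**2 = 25*(-65) + (7/5)**2 = -1625 + 49/25 = -40576/25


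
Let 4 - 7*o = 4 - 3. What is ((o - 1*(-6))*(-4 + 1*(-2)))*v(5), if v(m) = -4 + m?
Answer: -270/7 ≈ -38.571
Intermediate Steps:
o = 3/7 (o = 4/7 - (4 - 3)/7 = 4/7 - ⅐*1 = 4/7 - ⅐ = 3/7 ≈ 0.42857)
((o - 1*(-6))*(-4 + 1*(-2)))*v(5) = ((3/7 - 1*(-6))*(-4 + 1*(-2)))*(-4 + 5) = ((3/7 + 6)*(-4 - 2))*1 = ((45/7)*(-6))*1 = -270/7*1 = -270/7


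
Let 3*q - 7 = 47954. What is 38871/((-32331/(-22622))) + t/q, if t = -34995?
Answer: 1561874816861/57430633 ≈ 27196.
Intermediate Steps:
q = 15987 (q = 7/3 + (⅓)*47954 = 7/3 + 47954/3 = 15987)
38871/((-32331/(-22622))) + t/q = 38871/((-32331/(-22622))) - 34995/15987 = 38871/((-32331*(-1/22622))) - 34995*1/15987 = 38871/(32331/22622) - 11665/5329 = 38871*(22622/32331) - 11665/5329 = 293113254/10777 - 11665/5329 = 1561874816861/57430633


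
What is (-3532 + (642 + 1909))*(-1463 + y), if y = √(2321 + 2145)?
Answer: 1435203 - 981*√4466 ≈ 1.3696e+6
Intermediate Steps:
y = √4466 ≈ 66.828
(-3532 + (642 + 1909))*(-1463 + y) = (-3532 + (642 + 1909))*(-1463 + √4466) = (-3532 + 2551)*(-1463 + √4466) = -981*(-1463 + √4466) = 1435203 - 981*√4466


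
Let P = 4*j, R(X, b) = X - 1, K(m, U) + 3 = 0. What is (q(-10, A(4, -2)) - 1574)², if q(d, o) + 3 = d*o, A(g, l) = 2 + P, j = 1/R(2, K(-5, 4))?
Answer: 2679769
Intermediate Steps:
K(m, U) = -3 (K(m, U) = -3 + 0 = -3)
R(X, b) = -1 + X
j = 1 (j = 1/(-1 + 2) = 1/1 = 1)
P = 4 (P = 4*1 = 4)
A(g, l) = 6 (A(g, l) = 2 + 4 = 6)
q(d, o) = -3 + d*o
(q(-10, A(4, -2)) - 1574)² = ((-3 - 10*6) - 1574)² = ((-3 - 60) - 1574)² = (-63 - 1574)² = (-1637)² = 2679769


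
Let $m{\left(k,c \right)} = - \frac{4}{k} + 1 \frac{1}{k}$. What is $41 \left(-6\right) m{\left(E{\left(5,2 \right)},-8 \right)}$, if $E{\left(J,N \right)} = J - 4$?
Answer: $738$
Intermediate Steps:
$E{\left(J,N \right)} = -4 + J$ ($E{\left(J,N \right)} = J - 4 = -4 + J$)
$m{\left(k,c \right)} = - \frac{3}{k}$ ($m{\left(k,c \right)} = - \frac{4}{k} + \frac{1}{k} = - \frac{3}{k}$)
$41 \left(-6\right) m{\left(E{\left(5,2 \right)},-8 \right)} = 41 \left(-6\right) \left(- \frac{3}{-4 + 5}\right) = - 246 \left(- \frac{3}{1}\right) = - 246 \left(\left(-3\right) 1\right) = \left(-246\right) \left(-3\right) = 738$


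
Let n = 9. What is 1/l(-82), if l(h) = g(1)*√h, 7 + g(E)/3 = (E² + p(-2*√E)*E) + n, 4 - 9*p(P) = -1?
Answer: -3*I*√82/2624 ≈ -0.010353*I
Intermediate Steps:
p(P) = 5/9 (p(P) = 4/9 - ⅑*(-1) = 4/9 + ⅑ = 5/9)
g(E) = 6 + 3*E² + 5*E/3 (g(E) = -21 + 3*((E² + 5*E/9) + 9) = -21 + 3*(9 + E² + 5*E/9) = -21 + (27 + 3*E² + 5*E/3) = 6 + 3*E² + 5*E/3)
l(h) = 32*√h/3 (l(h) = (6 + 3*1² + (5/3)*1)*√h = (6 + 3*1 + 5/3)*√h = (6 + 3 + 5/3)*√h = 32*√h/3)
1/l(-82) = 1/(32*√(-82)/3) = 1/(32*(I*√82)/3) = 1/(32*I*√82/3) = -3*I*√82/2624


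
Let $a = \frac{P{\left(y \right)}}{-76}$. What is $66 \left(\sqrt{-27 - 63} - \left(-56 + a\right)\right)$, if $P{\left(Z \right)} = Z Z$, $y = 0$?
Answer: $3696 + 198 i \sqrt{10} \approx 3696.0 + 626.13 i$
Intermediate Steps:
$P{\left(Z \right)} = Z^{2}$
$a = 0$ ($a = \frac{0^{2}}{-76} = 0 \left(- \frac{1}{76}\right) = 0$)
$66 \left(\sqrt{-27 - 63} - \left(-56 + a\right)\right) = 66 \left(\sqrt{-27 - 63} + \left(56 - 0\right)\right) = 66 \left(\sqrt{-90} + \left(56 + 0\right)\right) = 66 \left(3 i \sqrt{10} + 56\right) = 66 \left(56 + 3 i \sqrt{10}\right) = 3696 + 198 i \sqrt{10}$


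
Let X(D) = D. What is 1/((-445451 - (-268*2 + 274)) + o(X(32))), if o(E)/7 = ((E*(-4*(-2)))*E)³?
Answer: 1/3848290252027 ≈ 2.5986e-13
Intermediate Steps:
o(E) = 3584*E⁶ (o(E) = 7*((E*(-4*(-2)))*E)³ = 7*((E*8)*E)³ = 7*((8*E)*E)³ = 7*(8*E²)³ = 7*(512*E⁶) = 3584*E⁶)
1/((-445451 - (-268*2 + 274)) + o(X(32))) = 1/((-445451 - (-268*2 + 274)) + 3584*32⁶) = 1/((-445451 - (-536 + 274)) + 3584*1073741824) = 1/((-445451 - 1*(-262)) + 3848290697216) = 1/((-445451 + 262) + 3848290697216) = 1/(-445189 + 3848290697216) = 1/3848290252027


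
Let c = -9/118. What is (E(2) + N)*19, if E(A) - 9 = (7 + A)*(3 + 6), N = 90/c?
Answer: -20710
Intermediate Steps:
c = -9/118 (c = -9*1/118 = -9/118 ≈ -0.076271)
N = -1180 (N = 90/(-9/118) = 90*(-118/9) = -1180)
E(A) = 72 + 9*A (E(A) = 9 + (7 + A)*(3 + 6) = 9 + (7 + A)*9 = 9 + (63 + 9*A) = 72 + 9*A)
(E(2) + N)*19 = ((72 + 9*2) - 1180)*19 = ((72 + 18) - 1180)*19 = (90 - 1180)*19 = -1090*19 = -20710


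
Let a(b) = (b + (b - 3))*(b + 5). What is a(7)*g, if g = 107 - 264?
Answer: -20724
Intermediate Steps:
a(b) = (-3 + 2*b)*(5 + b) (a(b) = (b + (-3 + b))*(5 + b) = (-3 + 2*b)*(5 + b))
g = -157
a(7)*g = (-15 + 2*7**2 + 7*7)*(-157) = (-15 + 2*49 + 49)*(-157) = (-15 + 98 + 49)*(-157) = 132*(-157) = -20724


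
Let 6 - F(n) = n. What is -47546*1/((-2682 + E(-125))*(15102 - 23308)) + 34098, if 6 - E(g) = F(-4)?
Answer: 375782372711/11020658 ≈ 34098.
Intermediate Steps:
F(n) = 6 - n
E(g) = -4 (E(g) = 6 - (6 - 1*(-4)) = 6 - (6 + 4) = 6 - 1*10 = 6 - 10 = -4)
-47546*1/((-2682 + E(-125))*(15102 - 23308)) + 34098 = -47546*1/((-2682 - 4)*(15102 - 23308)) + 34098 = -47546/((-8206*(-2686))) + 34098 = -47546/22041316 + 34098 = -47546*1/22041316 + 34098 = -23773/11020658 + 34098 = 375782372711/11020658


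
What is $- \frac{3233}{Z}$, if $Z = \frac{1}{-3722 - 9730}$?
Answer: $43490316$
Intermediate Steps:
$Z = - \frac{1}{13452}$ ($Z = \frac{1}{-13452} = - \frac{1}{13452} \approx -7.4338 \cdot 10^{-5}$)
$- \frac{3233}{Z} = - \frac{3233}{- \frac{1}{13452}} = \left(-3233\right) \left(-13452\right) = 43490316$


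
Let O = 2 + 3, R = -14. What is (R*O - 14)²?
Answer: 7056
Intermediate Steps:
O = 5
(R*O - 14)² = (-14*5 - 14)² = (-70 - 14)² = (-84)² = 7056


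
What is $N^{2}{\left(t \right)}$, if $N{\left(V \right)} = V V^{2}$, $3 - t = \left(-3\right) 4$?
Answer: $11390625$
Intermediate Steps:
$t = 15$ ($t = 3 - \left(-3\right) 4 = 3 - -12 = 3 + 12 = 15$)
$N{\left(V \right)} = V^{3}$
$N^{2}{\left(t \right)} = \left(15^{3}\right)^{2} = 3375^{2} = 11390625$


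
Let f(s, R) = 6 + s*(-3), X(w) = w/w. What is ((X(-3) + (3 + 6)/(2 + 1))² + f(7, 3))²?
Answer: 1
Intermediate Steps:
X(w) = 1
f(s, R) = 6 - 3*s
((X(-3) + (3 + 6)/(2 + 1))² + f(7, 3))² = ((1 + (3 + 6)/(2 + 1))² + (6 - 3*7))² = ((1 + 9/3)² + (6 - 21))² = ((1 + 9*(⅓))² - 15)² = ((1 + 3)² - 15)² = (4² - 15)² = (16 - 15)² = 1² = 1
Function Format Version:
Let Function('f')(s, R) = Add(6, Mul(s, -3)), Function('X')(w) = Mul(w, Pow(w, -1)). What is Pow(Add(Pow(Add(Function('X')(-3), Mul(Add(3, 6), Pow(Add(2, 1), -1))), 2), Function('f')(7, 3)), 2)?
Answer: 1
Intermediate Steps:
Function('X')(w) = 1
Function('f')(s, R) = Add(6, Mul(-3, s))
Pow(Add(Pow(Add(Function('X')(-3), Mul(Add(3, 6), Pow(Add(2, 1), -1))), 2), Function('f')(7, 3)), 2) = Pow(Add(Pow(Add(1, Mul(Add(3, 6), Pow(Add(2, 1), -1))), 2), Add(6, Mul(-3, 7))), 2) = Pow(Add(Pow(Add(1, Mul(9, Pow(3, -1))), 2), Add(6, -21)), 2) = Pow(Add(Pow(Add(1, Mul(9, Rational(1, 3))), 2), -15), 2) = Pow(Add(Pow(Add(1, 3), 2), -15), 2) = Pow(Add(Pow(4, 2), -15), 2) = Pow(Add(16, -15), 2) = Pow(1, 2) = 1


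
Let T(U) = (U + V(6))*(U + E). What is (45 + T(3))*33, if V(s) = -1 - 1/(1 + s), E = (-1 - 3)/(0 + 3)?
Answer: 11110/7 ≈ 1587.1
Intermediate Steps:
E = -4/3 ≈ -1.3333
T(U) = (-8/7 + U)*(-4/3 + U) (T(U) = (U + (-2 - 1*6)/(1 + 6))*(U - 4/3) = (U + (-2 - 6)/7)*(-4/3 + U) = (U + (⅐)*(-8))*(-4/3 + U) = (U - 8/7)*(-4/3 + U) = (-8/7 + U)*(-4/3 + U))
(45 + T(3))*33 = (45 + (32/21 + 3² - 52/21*3))*33 = (45 + (32/21 + 9 - 52/7))*33 = (45 + 65/21)*33 = (1010/21)*33 = 11110/7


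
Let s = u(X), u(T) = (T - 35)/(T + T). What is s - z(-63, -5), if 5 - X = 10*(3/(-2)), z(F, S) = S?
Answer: 37/8 ≈ 4.6250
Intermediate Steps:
X = 20 (X = 5 - 10*3/(-2) = 5 - 10*3*(-1/2) = 5 - 10*(-3)/2 = 5 - 1*(-15) = 5 + 15 = 20)
u(T) = (-35 + T)/(2*T) (u(T) = (-35 + T)/((2*T)) = (-35 + T)*(1/(2*T)) = (-35 + T)/(2*T))
s = -3/8 (s = (1/2)*(-35 + 20)/20 = (1/2)*(1/20)*(-15) = -3/8 ≈ -0.37500)
s - z(-63, -5) = -3/8 - 1*(-5) = -3/8 + 5 = 37/8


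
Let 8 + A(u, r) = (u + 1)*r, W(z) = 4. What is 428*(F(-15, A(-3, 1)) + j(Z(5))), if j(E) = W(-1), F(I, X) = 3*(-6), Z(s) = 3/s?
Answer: -5992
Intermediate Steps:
A(u, r) = -8 + r*(1 + u) (A(u, r) = -8 + (u + 1)*r = -8 + (1 + u)*r = -8 + r*(1 + u))
F(I, X) = -18
j(E) = 4
428*(F(-15, A(-3, 1)) + j(Z(5))) = 428*(-18 + 4) = 428*(-14) = -5992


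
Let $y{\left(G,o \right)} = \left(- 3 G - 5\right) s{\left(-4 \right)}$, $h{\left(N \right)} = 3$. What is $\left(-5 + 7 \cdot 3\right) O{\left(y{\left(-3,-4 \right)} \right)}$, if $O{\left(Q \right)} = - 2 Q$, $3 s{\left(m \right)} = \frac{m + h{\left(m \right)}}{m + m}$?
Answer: $- \frac{16}{3} \approx -5.3333$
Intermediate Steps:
$s{\left(m \right)} = \frac{3 + m}{6 m}$ ($s{\left(m \right)} = \frac{\left(m + 3\right) \frac{1}{m + m}}{3} = \frac{\left(3 + m\right) \frac{1}{2 m}}{3} = \frac{\frac{1}{2} \frac{1}{m} \left(3 + m\right)}{3} = \frac{3 + m}{6 m}$)
$y{\left(G,o \right)} = - \frac{5}{24} - \frac{G}{8}$ ($y{\left(G,o \right)} = \left(- 3 G - 5\right) \frac{3 - 4}{6 \left(-4\right)} = \left(-5 - 3 G\right) \frac{1}{6} \left(- \frac{1}{4}\right) \left(-1\right) = \left(-5 - 3 G\right) \frac{1}{24} = - \frac{5}{24} - \frac{G}{8}$)
$\left(-5 + 7 \cdot 3\right) O{\left(y{\left(-3,-4 \right)} \right)} = \left(-5 + 7 \cdot 3\right) \left(- 2 \left(- \frac{5}{24} - - \frac{3}{8}\right)\right) = \left(-5 + 21\right) \left(- 2 \left(- \frac{5}{24} + \frac{3}{8}\right)\right) = 16 \left(\left(-2\right) \frac{1}{6}\right) = 16 \left(- \frac{1}{3}\right) = - \frac{16}{3}$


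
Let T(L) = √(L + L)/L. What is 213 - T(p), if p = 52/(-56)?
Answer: 213 + 2*I*√91/13 ≈ 213.0 + 1.4676*I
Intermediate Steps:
p = -13/14 (p = 52*(-1/56) = -13/14 ≈ -0.92857)
T(L) = √2/√L (T(L) = √(2*L)/L = (√2*√L)/L = √2/√L)
213 - T(p) = 213 - √2/√(-13/14) = 213 - √2*(-I*√182/13) = 213 - (-2)*I*√91/13 = 213 + 2*I*√91/13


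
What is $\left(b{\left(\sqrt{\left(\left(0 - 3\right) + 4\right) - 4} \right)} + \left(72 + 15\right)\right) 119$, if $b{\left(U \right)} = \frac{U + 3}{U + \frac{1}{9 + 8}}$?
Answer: $\frac{238 \left(- 69 i + 748 \sqrt{3}\right)}{- i + 17 \sqrt{3}} \approx 10479.0 - 201.84 i$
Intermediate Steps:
$b{\left(U \right)} = \frac{3 + U}{\frac{1}{17} + U}$ ($b{\left(U \right)} = \frac{3 + U}{U + \frac{1}{17}} = \frac{3 + U}{\frac{1}{17} + U}$)
$\left(b{\left(\sqrt{\left(\left(0 - 3\right) + 4\right) - 4} \right)} + \left(72 + 15\right)\right) 119 = \left(\frac{17 \left(3 + \sqrt{\left(\left(0 - 3\right) + 4\right) - 4}\right)}{1 + 17 \sqrt{\left(\left(0 - 3\right) + 4\right) - 4}} + \left(72 + 15\right)\right) 119 = \left(\frac{17 \left(3 + \sqrt{\left(-3 + 4\right) - 4}\right)}{1 + 17 \sqrt{\left(-3 + 4\right) - 4}} + 87\right) 119 = \left(\frac{17 \left(3 + \sqrt{1 - 4}\right)}{1 + 17 \sqrt{1 - 4}} + 87\right) 119 = \left(\frac{17 \left(3 + \sqrt{-3}\right)}{1 + 17 \sqrt{-3}} + 87\right) 119 = \left(\frac{17 \left(3 + i \sqrt{3}\right)}{1 + 17 i \sqrt{3}} + 87\right) 119 = \left(87 + \frac{17 \left(3 + i \sqrt{3}\right)}{1 + 17 i \sqrt{3}}\right) 119 = 10353 + \frac{2023 \left(3 + i \sqrt{3}\right)}{1 + 17 i \sqrt{3}}$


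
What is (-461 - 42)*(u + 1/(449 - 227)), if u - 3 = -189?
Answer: 20769373/222 ≈ 93556.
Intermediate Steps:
u = -186 (u = 3 - 189 = -186)
(-461 - 42)*(u + 1/(449 - 227)) = (-461 - 42)*(-186 + 1/(449 - 227)) = -503*(-186 + 1/222) = -503*(-41291/222) = 20769373/222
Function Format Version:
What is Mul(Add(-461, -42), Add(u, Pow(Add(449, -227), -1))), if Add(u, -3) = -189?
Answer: Rational(20769373, 222) ≈ 93556.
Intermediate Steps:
u = -186 (u = Add(3, -189) = -186)
Mul(Add(-461, -42), Add(u, Pow(Add(449, -227), -1))) = Mul(Add(-461, -42), Add(-186, Pow(Add(449, -227), -1))) = Mul(-503, Add(-186, Pow(222, -1))) = Mul(-503, Add(-186, Rational(1, 222))) = Mul(-503, Rational(-41291, 222)) = Rational(20769373, 222)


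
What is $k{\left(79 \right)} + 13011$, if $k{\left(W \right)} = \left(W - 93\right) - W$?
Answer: $12918$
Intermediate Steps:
$k{\left(W \right)} = -93$ ($k{\left(W \right)} = \left(-93 + W\right) - W = -93$)
$k{\left(79 \right)} + 13011 = -93 + 13011 = 12918$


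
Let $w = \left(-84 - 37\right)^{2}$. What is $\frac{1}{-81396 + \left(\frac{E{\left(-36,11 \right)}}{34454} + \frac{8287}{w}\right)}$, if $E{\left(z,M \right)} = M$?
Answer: $- \frac{504441014}{41059195094195} \approx -1.2286 \cdot 10^{-5}$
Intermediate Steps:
$w = 14641$ ($w = \left(-121\right)^{2} = 14641$)
$\frac{1}{-81396 + \left(\frac{E{\left(-36,11 \right)}}{34454} + \frac{8287}{w}\right)} = \frac{1}{-81396 + \left(\frac{11}{34454} + \frac{8287}{14641}\right)} = \frac{1}{-81396 + \frac{285681349}{504441014}} = \frac{1}{- \frac{41059195094195}{504441014}} = - \frac{504441014}{41059195094195}$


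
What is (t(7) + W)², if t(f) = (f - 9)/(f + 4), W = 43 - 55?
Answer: 17956/121 ≈ 148.40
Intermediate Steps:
W = -12
t(f) = (-9 + f)/(4 + f)
(t(7) + W)² = ((-9 + 7)/(4 + 7) - 12)² = (-2/11 - 12)² = (-134/11)² = 17956/121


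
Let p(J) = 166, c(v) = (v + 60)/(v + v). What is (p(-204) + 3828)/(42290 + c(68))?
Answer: 33949/359473 ≈ 0.094441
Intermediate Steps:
c(v) = (60 + v)/(2*v) (c(v) = (60 + v)/((2*v)) = (60 + v)*(1/(2*v)) = (60 + v)/(2*v))
(p(-204) + 3828)/(42290 + c(68)) = (166 + 3828)/(42290 + (½)*(60 + 68)/68) = 3994/(42290 + (½)*(1/68)*128) = 3994/(42290 + 16/17) = 3994/(718946/17) = 3994*(17/718946) = 33949/359473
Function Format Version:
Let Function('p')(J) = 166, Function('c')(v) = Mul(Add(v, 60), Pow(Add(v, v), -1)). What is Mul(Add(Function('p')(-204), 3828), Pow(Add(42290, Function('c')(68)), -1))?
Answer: Rational(33949, 359473) ≈ 0.094441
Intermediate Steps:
Function('c')(v) = Mul(Rational(1, 2), Pow(v, -1), Add(60, v)) (Function('c')(v) = Mul(Add(60, v), Pow(Mul(2, v), -1)) = Mul(Add(60, v), Mul(Rational(1, 2), Pow(v, -1))) = Mul(Rational(1, 2), Pow(v, -1), Add(60, v)))
Mul(Add(Function('p')(-204), 3828), Pow(Add(42290, Function('c')(68)), -1)) = Mul(Add(166, 3828), Pow(Add(42290, Mul(Rational(1, 2), Pow(68, -1), Add(60, 68))), -1)) = Mul(3994, Pow(Add(42290, Mul(Rational(1, 2), Rational(1, 68), 128)), -1)) = Mul(3994, Pow(Add(42290, Rational(16, 17)), -1)) = Mul(3994, Pow(Rational(718946, 17), -1)) = Mul(3994, Rational(17, 718946)) = Rational(33949, 359473)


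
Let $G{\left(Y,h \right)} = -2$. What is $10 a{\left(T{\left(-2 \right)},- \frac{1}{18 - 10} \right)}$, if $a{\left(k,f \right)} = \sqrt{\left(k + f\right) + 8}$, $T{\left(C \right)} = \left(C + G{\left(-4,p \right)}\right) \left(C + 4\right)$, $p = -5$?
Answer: $\frac{5 i \sqrt{2}}{2} \approx 3.5355 i$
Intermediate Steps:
$T{\left(C \right)} = \left(-2 + C\right) \left(4 + C\right)$ ($T{\left(C \right)} = \left(C - 2\right) \left(C + 4\right) = \left(-2 + C\right) \left(4 + C\right)$)
$a{\left(k,f \right)} = \sqrt{8 + f + k}$ ($a{\left(k,f \right)} = \sqrt{\left(f + k\right) + 8} = \sqrt{8 + f + k}$)
$10 a{\left(T{\left(-2 \right)},- \frac{1}{18 - 10} \right)} = 10 \sqrt{8 - \frac{1}{18 - 10} + \left(-8 + \left(-2\right)^{2} + 2 \left(-2\right)\right)} = 10 \sqrt{8 - \frac{1}{8} - 8} = 10 \sqrt{- \frac{1}{8}} = 10 \frac{i \sqrt{2}}{4} = \frac{5 i \sqrt{2}}{2}$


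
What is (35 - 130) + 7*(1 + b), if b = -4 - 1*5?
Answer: -151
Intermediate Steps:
b = -9 (b = -4 - 5 = -9)
(35 - 130) + 7*(1 + b) = (35 - 130) + 7*(1 - 9) = -95 + 7*(-8) = -95 - 56 = -151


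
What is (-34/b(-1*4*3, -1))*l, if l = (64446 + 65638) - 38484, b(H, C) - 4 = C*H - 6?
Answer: -311440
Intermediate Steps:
b(H, C) = -2 + C*H (b(H, C) = 4 + (C*H - 6) = 4 + (-6 + C*H) = -2 + C*H)
l = 91600 (l = 130084 - 38484 = 91600)
(-34/b(-1*4*3, -1))*l = -34/(-2 - (-1*4)*3)*91600 = -34/(-2 - (-4)*3)*91600 = -34/(-2 - 1*(-12))*91600 = -34/(-2 + 12)*91600 = -34/10*91600 = -34*1/10*91600 = -17/5*91600 = -311440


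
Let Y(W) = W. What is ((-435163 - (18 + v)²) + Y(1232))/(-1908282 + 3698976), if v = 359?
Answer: -96010/298449 ≈ -0.32170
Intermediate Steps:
((-435163 - (18 + v)²) + Y(1232))/(-1908282 + 3698976) = ((-435163 - (18 + 359)²) + 1232)/(-1908282 + 3698976) = ((-435163 - 1*377²) + 1232)/1790694 = ((-435163 - 1*142129) + 1232)*(1/1790694) = ((-435163 - 142129) + 1232)*(1/1790694) = (-577292 + 1232)*(1/1790694) = -576060*1/1790694 = -96010/298449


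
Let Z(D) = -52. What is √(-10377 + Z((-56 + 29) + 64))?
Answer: I*√10429 ≈ 102.12*I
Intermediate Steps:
√(-10377 + Z((-56 + 29) + 64)) = √(-10377 - 52) = √(-10429) = I*√10429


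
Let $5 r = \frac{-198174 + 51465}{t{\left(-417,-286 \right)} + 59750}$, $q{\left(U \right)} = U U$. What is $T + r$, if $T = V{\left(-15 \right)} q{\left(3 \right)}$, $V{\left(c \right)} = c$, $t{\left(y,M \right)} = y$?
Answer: $- \frac{40196484}{296665} \approx -135.49$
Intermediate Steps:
$q{\left(U \right)} = U^{2}$
$T = -135$ ($T = - 15 \cdot 3^{2} = \left(-15\right) 9 = -135$)
$r = - \frac{146709}{296665}$ ($r = \frac{\left(-198174 + 51465\right) \frac{1}{-417 + 59750}}{5} = \frac{\left(-146709\right) \frac{1}{59333}}{5} = \frac{1}{5} \left(- \frac{146709}{59333}\right) = - \frac{146709}{296665} \approx -0.49453$)
$T + r = -135 - \frac{146709}{296665} = - \frac{40196484}{296665}$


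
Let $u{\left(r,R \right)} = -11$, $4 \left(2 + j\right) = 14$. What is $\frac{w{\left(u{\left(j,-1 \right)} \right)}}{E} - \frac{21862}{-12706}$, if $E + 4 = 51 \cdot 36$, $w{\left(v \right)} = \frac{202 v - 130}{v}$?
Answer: $\frac{29402971}{16003207} \approx 1.8373$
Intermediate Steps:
$j = \frac{3}{2}$ ($j = -2 + \frac{1}{4} \cdot 14 = -2 + \frac{7}{2} = \frac{3}{2} \approx 1.5$)
$w{\left(v \right)} = \frac{-130 + 202 v}{v}$
$E = 1832$ ($E = -4 + 51 \cdot 36 = -4 + 1836 = 1832$)
$\frac{w{\left(u{\left(j,-1 \right)} \right)}}{E} - \frac{21862}{-12706} = \frac{202 - \frac{130}{-11}}{1832} - \frac{21862}{-12706} = \left(202 - - \frac{130}{11}\right) \frac{1}{1832} - - \frac{10931}{6353} = \left(202 + \frac{130}{11}\right) \frac{1}{1832} + \frac{10931}{6353} = \frac{2352}{11} \cdot \frac{1}{1832} + \frac{10931}{6353} = \frac{294}{2519} + \frac{10931}{6353} = \frac{29402971}{16003207}$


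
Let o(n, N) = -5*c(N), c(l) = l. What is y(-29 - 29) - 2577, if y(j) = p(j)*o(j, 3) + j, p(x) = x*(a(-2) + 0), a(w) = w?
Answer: -4375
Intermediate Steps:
p(x) = -2*x (p(x) = x*(-2 + 0) = x*(-2) = -2*x)
o(n, N) = -5*N
y(j) = 31*j (y(j) = (-2*j)*(-5*3) + j = -2*j*(-15) + j = 30*j + j = 31*j)
y(-29 - 29) - 2577 = 31*(-29 - 29) - 2577 = 31*(-58) - 2577 = -1798 - 2577 = -4375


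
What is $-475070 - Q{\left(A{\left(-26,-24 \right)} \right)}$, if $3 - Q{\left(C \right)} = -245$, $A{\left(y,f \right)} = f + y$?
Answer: $-475318$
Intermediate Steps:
$Q{\left(C \right)} = 248$ ($Q{\left(C \right)} = 3 - -245 = 3 + 245 = 248$)
$-475070 - Q{\left(A{\left(-26,-24 \right)} \right)} = -475070 - 248 = -475318$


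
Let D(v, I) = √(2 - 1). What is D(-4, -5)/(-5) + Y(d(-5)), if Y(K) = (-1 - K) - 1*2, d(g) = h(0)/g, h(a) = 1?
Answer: -3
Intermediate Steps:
D(v, I) = 1 (D(v, I) = √1 = 1)
d(g) = 1/g
Y(K) = -3 - K (Y(K) = (-1 - K) - 2 = -3 - K)
D(-4, -5)/(-5) + Y(d(-5)) = 1/(-5) + (-3 - 1/(-5)) = -⅕*1 + (-3 - 1*(-⅕)) = -⅕ + (-3 + ⅕) = -⅕ - 14/5 = -3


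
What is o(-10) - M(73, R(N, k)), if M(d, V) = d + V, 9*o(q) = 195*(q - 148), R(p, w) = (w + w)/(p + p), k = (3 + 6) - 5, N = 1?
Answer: -10501/3 ≈ -3500.3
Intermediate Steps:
k = 4 (k = 9 - 5 = 4)
R(p, w) = w/p (R(p, w) = (2*w)/((2*p)) = (2*w)*(1/(2*p)) = w/p)
o(q) = -9620/3 + 65*q/3 (o(q) = (195*(q - 148))/9 = (195*(-148 + q))/9 = (-28860 + 195*q)/9 = -9620/3 + 65*q/3)
M(d, V) = V + d
o(-10) - M(73, R(N, k)) = (-9620/3 + (65/3)*(-10)) - (4/1 + 73) = (-9620/3 - 650/3) - (4*1 + 73) = -10270/3 - (4 + 73) = -10270/3 - 1*77 = -10270/3 - 77 = -10501/3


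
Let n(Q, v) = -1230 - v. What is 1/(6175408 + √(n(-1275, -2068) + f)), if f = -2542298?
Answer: 1543852/9533916626981 - I*√635365/19067833253962 ≈ 1.6193e-7 - 4.1803e-11*I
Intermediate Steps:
1/(6175408 + √(n(-1275, -2068) + f)) = 1/(6175408 + √((-1230 - 1*(-2068)) - 2542298)) = 1/(6175408 + √((-1230 + 2068) - 2542298)) = 1/(6175408 + √(838 - 2542298)) = 1/(6175408 + √(-2541460)) = 1/(6175408 + 2*I*√635365)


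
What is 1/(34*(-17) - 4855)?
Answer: -1/5433 ≈ -0.00018406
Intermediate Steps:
1/(34*(-17) - 4855) = 1/(-578 - 4855) = 1/(-5433) = -1/5433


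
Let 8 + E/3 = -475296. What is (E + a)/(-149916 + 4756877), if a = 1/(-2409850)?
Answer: -3436234033201/11102084965850 ≈ -0.30951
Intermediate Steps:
E = -1425912 (E = -24 + 3*(-475296) = -24 - 1425888 = -1425912)
a = -1/2409850 ≈ -4.1496e-7
(E + a)/(-149916 + 4756877) = (-1425912 - 1/2409850)/(-149916 + 4756877) = -3436234033201/2409850/4606961 = -3436234033201/2409850*1/4606961 = -3436234033201/11102084965850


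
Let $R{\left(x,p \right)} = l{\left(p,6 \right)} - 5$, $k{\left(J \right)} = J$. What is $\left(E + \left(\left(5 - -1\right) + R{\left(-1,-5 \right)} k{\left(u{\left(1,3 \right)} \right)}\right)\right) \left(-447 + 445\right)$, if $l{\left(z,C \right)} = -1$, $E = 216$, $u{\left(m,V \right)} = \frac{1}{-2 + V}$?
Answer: $-432$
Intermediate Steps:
$R{\left(x,p \right)} = -6$ ($R{\left(x,p \right)} = -1 - 5 = -6$)
$\left(E + \left(\left(5 - -1\right) + R{\left(-1,-5 \right)} k{\left(u{\left(1,3 \right)} \right)}\right)\right) \left(-447 + 445\right) = \left(216 + \left(\left(5 - -1\right) - \frac{6}{-2 + 3}\right)\right) \left(-447 + 445\right) = \left(216 + \left(\left(5 + 1\right) - \frac{6}{1}\right)\right) \left(-2\right) = \left(216 + \left(6 - 6\right)\right) \left(-2\right) = \left(216 + 0\right) \left(-2\right) = 216 \left(-2\right) = -432$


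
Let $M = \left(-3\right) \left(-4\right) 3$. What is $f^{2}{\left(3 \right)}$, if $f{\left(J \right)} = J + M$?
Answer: $1521$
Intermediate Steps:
$M = 36$ ($M = 12 \cdot 3 = 36$)
$f{\left(J \right)} = 36 + J$ ($f{\left(J \right)} = J + 36 = 36 + J$)
$f^{2}{\left(3 \right)} = \left(36 + 3\right)^{2} = 39^{2} = 1521$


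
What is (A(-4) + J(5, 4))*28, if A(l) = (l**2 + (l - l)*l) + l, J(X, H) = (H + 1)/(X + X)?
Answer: 350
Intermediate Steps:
J(X, H) = (1 + H)/(2*X) (J(X, H) = (1 + H)/((2*X)) = (1 + H)*(1/(2*X)) = (1 + H)/(2*X))
A(l) = l + l**2 (A(l) = (l**2 + 0*l) + l = (l**2 + 0) + l = l**2 + l = l + l**2)
(A(-4) + J(5, 4))*28 = (-4*(1 - 4) + (1/2)*(1 + 4)/5)*28 = (-4*(-3) + (1/2)*(1/5)*5)*28 = (12 + 1/2)*28 = (25/2)*28 = 350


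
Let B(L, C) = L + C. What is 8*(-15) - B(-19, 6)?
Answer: -107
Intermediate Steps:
B(L, C) = C + L
8*(-15) - B(-19, 6) = 8*(-15) - (6 - 19) = -120 - 1*(-13) = -120 + 13 = -107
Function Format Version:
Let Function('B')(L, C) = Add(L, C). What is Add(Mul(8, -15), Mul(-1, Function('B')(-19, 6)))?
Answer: -107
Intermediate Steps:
Function('B')(L, C) = Add(C, L)
Add(Mul(8, -15), Mul(-1, Function('B')(-19, 6))) = Add(Mul(8, -15), Mul(-1, Add(6, -19))) = Add(-120, Mul(-1, -13)) = Add(-120, 13) = -107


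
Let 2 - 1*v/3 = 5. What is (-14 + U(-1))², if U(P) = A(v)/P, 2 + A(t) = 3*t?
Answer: 225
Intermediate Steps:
v = -9 (v = 6 - 3*5 = 6 - 15 = -9)
A(t) = -2 + 3*t
U(P) = -29/P (U(P) = (-2 + 3*(-9))/P = (-2 - 27)/P = -29/P)
(-14 + U(-1))² = (-14 - 29/(-1))² = (-14 - 29*(-1))² = (-14 + 29)² = 15² = 225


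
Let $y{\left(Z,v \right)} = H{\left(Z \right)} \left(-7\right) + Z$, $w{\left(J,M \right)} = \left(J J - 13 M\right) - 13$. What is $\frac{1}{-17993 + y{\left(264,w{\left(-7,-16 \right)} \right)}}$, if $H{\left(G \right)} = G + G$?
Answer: $- \frac{1}{21425} \approx -4.6674 \cdot 10^{-5}$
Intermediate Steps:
$H{\left(G \right)} = 2 G$
$w{\left(J,M \right)} = -13 + J^{2} - 13 M$ ($w{\left(J,M \right)} = \left(J^{2} - 13 M\right) - 13 = -13 + J^{2} - 13 M$)
$y{\left(Z,v \right)} = - 13 Z$ ($y{\left(Z,v \right)} = 2 Z \left(-7\right) + Z = - 14 Z + Z = - 13 Z$)
$\frac{1}{-17993 + y{\left(264,w{\left(-7,-16 \right)} \right)}} = \frac{1}{-17993 - 3432} = \frac{1}{-21425} = - \frac{1}{21425}$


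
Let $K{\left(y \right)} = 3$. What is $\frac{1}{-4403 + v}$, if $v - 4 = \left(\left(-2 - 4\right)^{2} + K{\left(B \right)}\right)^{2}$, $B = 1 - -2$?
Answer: $- \frac{1}{2878} \approx -0.00034746$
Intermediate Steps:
$B = 3$ ($B = 1 + 2 = 3$)
$v = 1525$ ($v = 4 + \left(\left(-2 - 4\right)^{2} + 3\right)^{2} = 4 + \left(\left(-6\right)^{2} + 3\right)^{2} = 4 + \left(36 + 3\right)^{2} = 4 + 39^{2} = 4 + 1521 = 1525$)
$\frac{1}{-4403 + v} = \frac{1}{-4403 + 1525} = \frac{1}{-2878} = - \frac{1}{2878}$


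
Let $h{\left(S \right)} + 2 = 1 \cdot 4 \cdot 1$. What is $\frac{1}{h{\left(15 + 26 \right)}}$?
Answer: $\frac{1}{2} \approx 0.5$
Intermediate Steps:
$h{\left(S \right)} = 2$ ($h{\left(S \right)} = -2 + 1 \cdot 4 \cdot 1 = -2 + 4 \cdot 1 = -2 + 4 = 2$)
$\frac{1}{h{\left(15 + 26 \right)}} = \frac{1}{2}$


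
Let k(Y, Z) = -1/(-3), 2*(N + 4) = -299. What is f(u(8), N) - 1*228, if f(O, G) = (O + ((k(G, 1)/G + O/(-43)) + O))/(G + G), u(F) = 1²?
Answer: -2772129787/12158121 ≈ -228.01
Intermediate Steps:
N = -307/2 (N = -4 + (½)*(-299) = -4 - 299/2 = -307/2 ≈ -153.50)
k(Y, Z) = ⅓ (k(Y, Z) = -1*(-⅓) = ⅓)
u(F) = 1
f(O, G) = (1/(3*G) + 85*O/43)/(2*G) (f(O, G) = (O + ((1/(3*G) + O/(-43)) + O))/(G + G) = (O + ((1/(3*G) + O*(-1/43)) + O))/((2*G)) = (O + ((1/(3*G) - O/43) + O))*(1/(2*G)) = (O + ((-O/43 + 1/(3*G)) + O))*(1/(2*G)) = (O + (1/(3*G) + 42*O/43))*(1/(2*G)) = (1/(3*G) + 85*O/43)*(1/(2*G)) = (1/(3*G) + 85*O/43)/(2*G))
f(u(8), N) - 1*228 = (43 + 255*(-307/2)*1)/(258*(-307/2)²) - 1*228 = (1/258)*(4/94249)*(43 - 78285/2) - 228 = (1/258)*(4/94249)*(-78199/2) - 228 = -78199/12158121 - 228 = -2772129787/12158121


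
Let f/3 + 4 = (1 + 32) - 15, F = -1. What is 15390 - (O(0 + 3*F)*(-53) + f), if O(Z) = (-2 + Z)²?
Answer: 16673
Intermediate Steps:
f = 42 (f = -12 + 3*((1 + 32) - 15) = -12 + 3*(33 - 15) = -12 + 3*18 = -12 + 54 = 42)
15390 - (O(0 + 3*F)*(-53) + f) = 15390 - ((-2 + (0 + 3*(-1)))²*(-53) + 42) = 15390 - ((-2 + (0 - 3))²*(-53) + 42) = 15390 - ((-2 - 3)²*(-53) + 42) = 15390 - ((-5)²*(-53) + 42) = 15390 - (25*(-53) + 42) = 15390 - (-1325 + 42) = 15390 - 1*(-1283) = 15390 + 1283 = 16673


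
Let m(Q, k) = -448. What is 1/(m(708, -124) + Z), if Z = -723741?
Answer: -1/724189 ≈ -1.3809e-6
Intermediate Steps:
1/(m(708, -124) + Z) = 1/(-448 - 723741) = 1/(-724189) = -1/724189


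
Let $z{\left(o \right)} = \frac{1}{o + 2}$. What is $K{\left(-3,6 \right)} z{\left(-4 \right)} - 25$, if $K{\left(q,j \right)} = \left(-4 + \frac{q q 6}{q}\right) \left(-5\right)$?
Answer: $-80$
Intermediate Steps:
$z{\left(o \right)} = \frac{1}{2 + o}$
$K{\left(q,j \right)} = 20 - 30 q$ ($K{\left(q,j \right)} = \left(-4 + \frac{q^{2} \cdot 6}{q}\right) \left(-5\right) = \left(-4 + \frac{6 q^{2}}{q}\right) \left(-5\right) = \left(-4 + 6 q\right) \left(-5\right) = 20 - 30 q$)
$K{\left(-3,6 \right)} z{\left(-4 \right)} - 25 = \frac{20 - -90}{2 - 4} - 25 = \frac{20 + 90}{-2} - 25 = 110 \left(- \frac{1}{2}\right) - 25 = -55 - 25 = -80$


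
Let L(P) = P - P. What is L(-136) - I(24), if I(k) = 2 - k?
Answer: 22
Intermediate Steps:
L(P) = 0
L(-136) - I(24) = 0 - (2 - 1*24) = 0 - (2 - 24) = 0 - 1*(-22) = 0 + 22 = 22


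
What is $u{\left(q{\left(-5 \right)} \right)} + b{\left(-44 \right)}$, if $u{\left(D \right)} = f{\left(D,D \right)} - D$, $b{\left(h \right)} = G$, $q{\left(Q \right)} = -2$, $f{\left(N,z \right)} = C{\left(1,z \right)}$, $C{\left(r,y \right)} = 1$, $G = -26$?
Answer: $-23$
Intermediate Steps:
$f{\left(N,z \right)} = 1$
$b{\left(h \right)} = -26$
$u{\left(D \right)} = 1 - D$
$u{\left(q{\left(-5 \right)} \right)} + b{\left(-44 \right)} = \left(1 - -2\right) - 26 = \left(1 + 2\right) - 26 = 3 - 26 = -23$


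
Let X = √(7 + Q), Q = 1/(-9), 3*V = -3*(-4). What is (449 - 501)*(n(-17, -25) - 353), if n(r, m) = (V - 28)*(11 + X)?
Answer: 32084 + 416*√62 ≈ 35360.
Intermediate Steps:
V = 4 (V = (-3*(-4))/3 = (⅓)*12 = 4)
Q = -⅑ ≈ -0.11111
X = √62/3 (X = √(7 - ⅑) = √(62/9) = √62/3 ≈ 2.6247)
n(r, m) = -264 - 8*√62 (n(r, m) = (4 - 28)*(11 + √62/3) = -24*(11 + √62/3) = -264 - 8*√62)
(449 - 501)*(n(-17, -25) - 353) = (449 - 501)*((-264 - 8*√62) - 353) = -52*(-617 - 8*√62) = 32084 + 416*√62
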